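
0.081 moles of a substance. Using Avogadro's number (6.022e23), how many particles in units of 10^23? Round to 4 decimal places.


N = n * NA, then divide by 1e23 for the requested units.
N / 1e23 = n * 6.022
N / 1e23 = 0.081 * 6.022
N / 1e23 = 0.487782, rounded to 4 dp:

0.4878


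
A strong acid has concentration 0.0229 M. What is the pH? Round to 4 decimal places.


A strong acid dissociates completely, so [H+] equals the given concentration.
pH = -log10([H+]) = -log10(0.0229)
pH = 1.64016452, rounded to 4 dp:

1.6402


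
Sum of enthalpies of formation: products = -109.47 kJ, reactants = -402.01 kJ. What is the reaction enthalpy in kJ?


dH_rxn = sum(dH_f products) - sum(dH_f reactants)
dH_rxn = -109.47 - (-402.01)
dH_rxn = 292.54 kJ:

292.54 kJ


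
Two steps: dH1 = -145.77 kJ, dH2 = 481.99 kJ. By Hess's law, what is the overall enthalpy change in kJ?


Hess's law: enthalpy is a state function, so add the step enthalpies.
dH_total = dH1 + dH2 = -145.77 + (481.99)
dH_total = 336.22 kJ:

336.22 kJ


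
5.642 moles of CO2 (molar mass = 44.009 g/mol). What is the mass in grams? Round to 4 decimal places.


mass = n * M
mass = 5.642 * 44.009
mass = 248.298778 g, rounded to 4 dp:

248.2988 g


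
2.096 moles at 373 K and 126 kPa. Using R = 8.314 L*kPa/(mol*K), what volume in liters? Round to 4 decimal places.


PV = nRT, solve for V = nRT / P.
nRT = 2.096 * 8.314 * 373 = 6499.9517
V = 6499.9517 / 126
V = 51.58691825 L, rounded to 4 dp:

51.5869 L


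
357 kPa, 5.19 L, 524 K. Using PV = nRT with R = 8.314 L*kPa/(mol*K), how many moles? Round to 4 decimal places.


PV = nRT, solve for n = PV / (RT).
PV = 357 * 5.19 = 1852.83
RT = 8.314 * 524 = 4356.536
n = 1852.83 / 4356.536
n = 0.42529891 mol, rounded to 4 dp:

0.4253 mol


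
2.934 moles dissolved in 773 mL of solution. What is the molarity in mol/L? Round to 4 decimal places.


Convert volume to liters: V_L = V_mL / 1000.
V_L = 773 / 1000 = 0.773 L
M = n / V_L = 2.934 / 0.773
M = 3.79560155 mol/L, rounded to 4 dp:

3.7956 mol/L


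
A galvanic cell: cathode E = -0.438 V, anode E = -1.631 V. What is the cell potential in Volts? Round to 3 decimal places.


Standard cell potential: E_cell = E_cathode - E_anode.
E_cell = -0.438 - (-1.631)
E_cell = 1.193 V, rounded to 3 dp:

1.193 V


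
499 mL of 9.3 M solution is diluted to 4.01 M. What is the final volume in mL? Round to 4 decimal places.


Dilution: M1*V1 = M2*V2, solve for V2.
V2 = M1*V1 / M2
V2 = 9.3 * 499 / 4.01
V2 = 4640.7 / 4.01
V2 = 1157.28179551 mL, rounded to 4 dp:

1157.2818 mL


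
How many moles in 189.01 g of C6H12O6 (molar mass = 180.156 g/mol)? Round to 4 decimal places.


n = mass / M
n = 189.01 / 180.156
n = 1.0491463 mol, rounded to 4 dp:

1.0491 mol


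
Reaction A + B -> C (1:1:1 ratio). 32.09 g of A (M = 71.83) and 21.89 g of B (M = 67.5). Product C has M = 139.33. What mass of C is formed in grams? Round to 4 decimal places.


Find moles of each reactant; the smaller value is the limiting reagent in a 1:1:1 reaction, so moles_C equals moles of the limiter.
n_A = mass_A / M_A = 32.09 / 71.83 = 0.446749 mol
n_B = mass_B / M_B = 21.89 / 67.5 = 0.324296 mol
Limiting reagent: B (smaller), n_limiting = 0.324296 mol
mass_C = n_limiting * M_C = 0.324296 * 139.33
mass_C = 45.18416168 g, rounded to 4 dp:

45.1842 g


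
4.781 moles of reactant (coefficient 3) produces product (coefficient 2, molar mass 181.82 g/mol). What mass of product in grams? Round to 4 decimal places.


Use the coefficient ratio to convert reactant moles to product moles, then multiply by the product's molar mass.
moles_P = moles_R * (coeff_P / coeff_R) = 4.781 * (2/3) = 3.187333
mass_P = moles_P * M_P = 3.187333 * 181.82
mass_P = 579.52088606 g, rounded to 4 dp:

579.5209 g


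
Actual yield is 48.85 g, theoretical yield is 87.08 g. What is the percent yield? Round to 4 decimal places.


% yield = 100 * actual / theoretical
% yield = 100 * 48.85 / 87.08
% yield = 56.09784107 %, rounded to 4 dp:

56.0978 %


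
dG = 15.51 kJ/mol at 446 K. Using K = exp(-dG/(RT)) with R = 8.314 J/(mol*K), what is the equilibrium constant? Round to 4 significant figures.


dG is in kJ/mol; multiply by 1000 to match R in J/(mol*K).
RT = 8.314 * 446 = 3708.044 J/mol
exponent = -dG*1000 / (RT) = -(15.51*1000) / 3708.044 = -4.18279826
K = exp(-4.18279826)
K = 0.015255758, rounded to 4 significant figures:

0.01526


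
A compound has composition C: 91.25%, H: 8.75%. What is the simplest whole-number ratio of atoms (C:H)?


Assume 100 g of compound, divide each mass% by atomic mass to get moles, then normalize by the smallest to get a raw atom ratio.
Moles per 100 g: C: 91.25/12.011 = 7.5972, H: 8.75/1.008 = 8.6806
Raw ratio (divide by min = 7.5972): C: 1.0, H: 1.143
Multiply by 7 to clear fractions: C: 7.0 ~= 7, H: 7.998 ~= 8
Reduce by GCD to get the simplest whole-number ratio:

7:8


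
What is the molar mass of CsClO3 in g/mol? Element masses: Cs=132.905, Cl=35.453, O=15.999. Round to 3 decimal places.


M = sum(count * atomic_mass) over atoms.
M = 1*132.905 + 1*35.453 + 3*15.999
M = 132.905 + 35.453 + 47.997
M = 216.355 g/mol, rounded to 3 dp:

216.355 g/mol


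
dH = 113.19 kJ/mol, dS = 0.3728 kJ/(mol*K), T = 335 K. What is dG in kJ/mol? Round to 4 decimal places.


Gibbs: dG = dH - T*dS (consistent units, dS already in kJ/(mol*K)).
T*dS = 335 * 0.3728 = 124.888
dG = 113.19 - (124.888)
dG = -11.698 kJ/mol, rounded to 4 dp:

-11.6980 kJ/mol


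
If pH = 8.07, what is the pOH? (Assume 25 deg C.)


At 25 deg C, pH + pOH = 14.
pOH = 14 - pH = 14 - 8.07
pOH = 5.93:

5.93


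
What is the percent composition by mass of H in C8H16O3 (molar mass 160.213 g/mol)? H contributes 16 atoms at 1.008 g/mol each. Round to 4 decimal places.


pct = 100 * (n_elem * M_elem) / M_total
mass_contribution = 16 * 1.008 = 16.128 g/mol
pct = 100 * 16.128 / 160.213
pct = 10.06659884 %, rounded to 4 dp:

10.0666 %


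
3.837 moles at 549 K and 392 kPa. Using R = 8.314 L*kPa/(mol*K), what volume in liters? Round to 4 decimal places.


PV = nRT, solve for V = nRT / P.
nRT = 3.837 * 8.314 * 549 = 17513.5491
V = 17513.5491 / 392
V = 44.67742117 L, rounded to 4 dp:

44.6774 L


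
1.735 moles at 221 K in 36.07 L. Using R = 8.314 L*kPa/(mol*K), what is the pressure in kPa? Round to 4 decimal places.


PV = nRT, solve for P = nRT / V.
nRT = 1.735 * 8.314 * 221 = 3187.8786
P = 3187.8786 / 36.07
P = 88.38033269 kPa, rounded to 4 dp:

88.3803 kPa


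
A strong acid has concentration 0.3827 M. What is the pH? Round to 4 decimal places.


A strong acid dissociates completely, so [H+] equals the given concentration.
pH = -log10([H+]) = -log10(0.3827)
pH = 0.41714154, rounded to 4 dp:

0.4171


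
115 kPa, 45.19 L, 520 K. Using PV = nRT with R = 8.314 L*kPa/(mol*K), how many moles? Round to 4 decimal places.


PV = nRT, solve for n = PV / (RT).
PV = 115 * 45.19 = 5196.85
RT = 8.314 * 520 = 4323.28
n = 5196.85 / 4323.28
n = 1.20206186 mol, rounded to 4 dp:

1.2021 mol


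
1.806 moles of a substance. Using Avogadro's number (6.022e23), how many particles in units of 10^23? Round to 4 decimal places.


N = n * NA, then divide by 1e23 for the requested units.
N / 1e23 = n * 6.022
N / 1e23 = 1.806 * 6.022
N / 1e23 = 10.875732, rounded to 4 dp:

10.8757


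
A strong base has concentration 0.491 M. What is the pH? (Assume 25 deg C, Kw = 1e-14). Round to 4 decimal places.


A strong base dissociates completely, so [OH-] equals the given concentration.
pOH = -log10([OH-]) = -log10(0.491) = 0.308919
pH = 14 - pOH = 14 - 0.308919
pH = 13.691081, rounded to 4 dp:

13.6911


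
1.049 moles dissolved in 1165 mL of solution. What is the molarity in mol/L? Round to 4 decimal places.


Convert volume to liters: V_L = V_mL / 1000.
V_L = 1165 / 1000 = 1.165 L
M = n / V_L = 1.049 / 1.165
M = 0.90042918 mol/L, rounded to 4 dp:

0.9004 mol/L


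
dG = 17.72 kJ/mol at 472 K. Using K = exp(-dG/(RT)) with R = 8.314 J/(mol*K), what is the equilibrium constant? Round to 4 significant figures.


dG is in kJ/mol; multiply by 1000 to match R in J/(mol*K).
RT = 8.314 * 472 = 3924.208 J/mol
exponent = -dG*1000 / (RT) = -(17.72*1000) / 3924.208 = -4.51556085
K = exp(-4.51556085)
K = 0.010937469, rounded to 4 significant figures:

0.01094


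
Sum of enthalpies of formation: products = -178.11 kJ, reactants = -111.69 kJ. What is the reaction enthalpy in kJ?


dH_rxn = sum(dH_f products) - sum(dH_f reactants)
dH_rxn = -178.11 - (-111.69)
dH_rxn = -66.42 kJ:

-66.42 kJ


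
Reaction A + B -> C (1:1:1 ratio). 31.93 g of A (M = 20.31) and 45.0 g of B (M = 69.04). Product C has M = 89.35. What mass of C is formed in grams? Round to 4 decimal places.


Find moles of each reactant; the smaller value is the limiting reagent in a 1:1:1 reaction, so moles_C equals moles of the limiter.
n_A = mass_A / M_A = 31.93 / 20.31 = 1.572132 mol
n_B = mass_B / M_B = 45.0 / 69.04 = 0.651796 mol
Limiting reagent: B (smaller), n_limiting = 0.651796 mol
mass_C = n_limiting * M_C = 0.651796 * 89.35
mass_C = 58.2379726 g, rounded to 4 dp:

58.2380 g


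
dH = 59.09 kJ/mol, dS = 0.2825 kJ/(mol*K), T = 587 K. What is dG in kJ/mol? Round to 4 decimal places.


Gibbs: dG = dH - T*dS (consistent units, dS already in kJ/(mol*K)).
T*dS = 587 * 0.2825 = 165.8275
dG = 59.09 - (165.8275)
dG = -106.7375 kJ/mol, rounded to 4 dp:

-106.7375 kJ/mol


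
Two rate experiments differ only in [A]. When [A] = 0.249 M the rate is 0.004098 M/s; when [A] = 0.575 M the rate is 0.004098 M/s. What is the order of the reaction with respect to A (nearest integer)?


Rate is proportional to [A]^n, so rate2/rate1 = ([A]2/[A]1)^n. Take logs to solve for n.
rate2/rate1 = 0.004098 / 0.004098 = 1.0
[A]2/[A]1 = 0.575 / 0.249 = 2.3092
n = ln(1.0) / ln(2.3092) = 0.0
Nearest integer order:

0


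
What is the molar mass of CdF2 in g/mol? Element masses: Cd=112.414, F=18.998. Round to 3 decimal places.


M = sum(count * atomic_mass) over atoms.
M = 1*112.414 + 2*18.998
M = 112.414 + 37.996
M = 150.41 g/mol, rounded to 3 dp:

150.410 g/mol


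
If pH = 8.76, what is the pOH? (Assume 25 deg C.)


At 25 deg C, pH + pOH = 14.
pOH = 14 - pH = 14 - 8.76
pOH = 5.24:

5.24


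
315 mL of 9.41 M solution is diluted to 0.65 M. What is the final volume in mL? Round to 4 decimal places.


Dilution: M1*V1 = M2*V2, solve for V2.
V2 = M1*V1 / M2
V2 = 9.41 * 315 / 0.65
V2 = 2964.15 / 0.65
V2 = 4560.23076923 mL, rounded to 4 dp:

4560.2308 mL


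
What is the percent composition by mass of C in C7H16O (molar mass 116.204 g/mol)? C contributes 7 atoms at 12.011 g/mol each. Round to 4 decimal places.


pct = 100 * (n_elem * M_elem) / M_total
mass_contribution = 7 * 12.011 = 84.077 g/mol
pct = 100 * 84.077 / 116.204
pct = 72.35293105 %, rounded to 4 dp:

72.3529 %


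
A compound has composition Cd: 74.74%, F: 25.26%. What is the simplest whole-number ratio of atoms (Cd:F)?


Assume 100 g of compound, divide each mass% by atomic mass to get moles, then normalize by the smallest to get a raw atom ratio.
Moles per 100 g: Cd: 74.74/112.414 = 0.6649, F: 25.26/18.998 = 1.3296
Raw ratio (divide by min = 0.6649): Cd: 1.0, F: 2.0
Multiply by 1 to clear fractions: Cd: 1.0 ~= 1, F: 2.0 ~= 2
Reduce by GCD to get the simplest whole-number ratio:

1:2


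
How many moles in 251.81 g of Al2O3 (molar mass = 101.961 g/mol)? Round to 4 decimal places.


n = mass / M
n = 251.81 / 101.961
n = 2.46966978 mol, rounded to 4 dp:

2.4697 mol


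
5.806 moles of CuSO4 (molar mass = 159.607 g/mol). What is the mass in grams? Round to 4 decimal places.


mass = n * M
mass = 5.806 * 159.607
mass = 926.678242 g, rounded to 4 dp:

926.6782 g


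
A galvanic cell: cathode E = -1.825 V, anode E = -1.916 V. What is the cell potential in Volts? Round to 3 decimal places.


Standard cell potential: E_cell = E_cathode - E_anode.
E_cell = -1.825 - (-1.916)
E_cell = 0.091 V, rounded to 3 dp:

0.091 V


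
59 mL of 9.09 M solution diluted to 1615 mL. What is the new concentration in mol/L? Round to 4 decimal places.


Dilution: M1*V1 = M2*V2, solve for M2.
M2 = M1*V1 / V2
M2 = 9.09 * 59 / 1615
M2 = 536.31 / 1615
M2 = 0.3320805 mol/L, rounded to 4 dp:

0.3321 mol/L


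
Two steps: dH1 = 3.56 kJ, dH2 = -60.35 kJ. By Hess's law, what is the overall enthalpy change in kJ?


Hess's law: enthalpy is a state function, so add the step enthalpies.
dH_total = dH1 + dH2 = 3.56 + (-60.35)
dH_total = -56.79 kJ:

-56.79 kJ


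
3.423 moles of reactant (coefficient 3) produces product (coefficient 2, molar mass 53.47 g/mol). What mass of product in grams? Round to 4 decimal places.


Use the coefficient ratio to convert reactant moles to product moles, then multiply by the product's molar mass.
moles_P = moles_R * (coeff_P / coeff_R) = 3.423 * (2/3) = 2.282
mass_P = moles_P * M_P = 2.282 * 53.47
mass_P = 122.01854 g, rounded to 4 dp:

122.0185 g


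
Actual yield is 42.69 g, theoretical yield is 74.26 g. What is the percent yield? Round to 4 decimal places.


% yield = 100 * actual / theoretical
% yield = 100 * 42.69 / 74.26
% yield = 57.48720711 %, rounded to 4 dp:

57.4872 %


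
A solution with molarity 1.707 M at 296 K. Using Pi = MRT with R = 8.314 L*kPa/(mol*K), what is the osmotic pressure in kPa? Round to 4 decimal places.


Osmotic pressure (van't Hoff): Pi = M*R*T.
RT = 8.314 * 296 = 2460.944
Pi = 1.707 * 2460.944
Pi = 4200.831408 kPa, rounded to 4 dp:

4200.8314 kPa


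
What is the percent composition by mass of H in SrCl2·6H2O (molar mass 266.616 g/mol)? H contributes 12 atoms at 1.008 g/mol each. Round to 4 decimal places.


pct = 100 * (n_elem * M_elem) / M_total
mass_contribution = 12 * 1.008 = 12.096 g/mol
pct = 100 * 12.096 / 266.616
pct = 4.536862 %, rounded to 4 dp:

4.5369 %


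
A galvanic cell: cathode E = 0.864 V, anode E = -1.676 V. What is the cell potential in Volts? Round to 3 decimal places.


Standard cell potential: E_cell = E_cathode - E_anode.
E_cell = 0.864 - (-1.676)
E_cell = 2.54 V, rounded to 3 dp:

2.540 V


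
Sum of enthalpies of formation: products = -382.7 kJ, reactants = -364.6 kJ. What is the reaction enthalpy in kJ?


dH_rxn = sum(dH_f products) - sum(dH_f reactants)
dH_rxn = -382.7 - (-364.6)
dH_rxn = -18.1 kJ:

-18.10 kJ


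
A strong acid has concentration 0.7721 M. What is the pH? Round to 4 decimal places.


A strong acid dissociates completely, so [H+] equals the given concentration.
pH = -log10([H+]) = -log10(0.7721)
pH = 0.11232645, rounded to 4 dp:

0.1123


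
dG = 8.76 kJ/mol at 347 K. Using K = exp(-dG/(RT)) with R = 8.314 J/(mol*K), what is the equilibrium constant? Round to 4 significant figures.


dG is in kJ/mol; multiply by 1000 to match R in J/(mol*K).
RT = 8.314 * 347 = 2884.958 J/mol
exponent = -dG*1000 / (RT) = -(8.76*1000) / 2884.958 = -3.03643935
K = exp(-3.03643935)
K = 0.048005516, rounded to 4 significant figures:

0.04801


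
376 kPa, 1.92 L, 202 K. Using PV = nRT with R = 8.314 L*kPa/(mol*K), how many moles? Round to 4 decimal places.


PV = nRT, solve for n = PV / (RT).
PV = 376 * 1.92 = 721.92
RT = 8.314 * 202 = 1679.428
n = 721.92 / 1679.428
n = 0.42986064 mol, rounded to 4 dp:

0.4299 mol


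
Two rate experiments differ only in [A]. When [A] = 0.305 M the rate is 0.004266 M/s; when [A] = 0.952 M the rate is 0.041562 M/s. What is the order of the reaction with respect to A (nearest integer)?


Rate is proportional to [A]^n, so rate2/rate1 = ([A]2/[A]1)^n. Take logs to solve for n.
rate2/rate1 = 0.041562 / 0.004266 = 9.7426
[A]2/[A]1 = 0.952 / 0.305 = 3.1213
n = ln(9.7426) / ln(3.1213) = 2.0
Nearest integer order:

2


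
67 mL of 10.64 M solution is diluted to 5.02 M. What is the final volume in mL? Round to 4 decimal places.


Dilution: M1*V1 = M2*V2, solve for V2.
V2 = M1*V1 / M2
V2 = 10.64 * 67 / 5.02
V2 = 712.88 / 5.02
V2 = 142.00796813 mL, rounded to 4 dp:

142.0080 mL


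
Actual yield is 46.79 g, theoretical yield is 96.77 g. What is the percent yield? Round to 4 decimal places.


% yield = 100 * actual / theoretical
% yield = 100 * 46.79 / 96.77
% yield = 48.35176191 %, rounded to 4 dp:

48.3518 %


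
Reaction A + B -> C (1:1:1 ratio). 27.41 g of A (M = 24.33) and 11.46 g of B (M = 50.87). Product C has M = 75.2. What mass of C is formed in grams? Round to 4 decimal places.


Find moles of each reactant; the smaller value is the limiting reagent in a 1:1:1 reaction, so moles_C equals moles of the limiter.
n_A = mass_A / M_A = 27.41 / 24.33 = 1.126593 mol
n_B = mass_B / M_B = 11.46 / 50.87 = 0.22528 mol
Limiting reagent: B (smaller), n_limiting = 0.22528 mol
mass_C = n_limiting * M_C = 0.22528 * 75.2
mass_C = 16.941056 g, rounded to 4 dp:

16.9411 g


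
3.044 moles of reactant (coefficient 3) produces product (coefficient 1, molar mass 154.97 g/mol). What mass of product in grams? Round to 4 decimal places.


Use the coefficient ratio to convert reactant moles to product moles, then multiply by the product's molar mass.
moles_P = moles_R * (coeff_P / coeff_R) = 3.044 * (1/3) = 1.014667
mass_P = moles_P * M_P = 1.014667 * 154.97
mass_P = 157.24294499 g, rounded to 4 dp:

157.2429 g


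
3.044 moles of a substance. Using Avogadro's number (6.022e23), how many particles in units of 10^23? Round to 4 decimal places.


N = n * NA, then divide by 1e23 for the requested units.
N / 1e23 = n * 6.022
N / 1e23 = 3.044 * 6.022
N / 1e23 = 18.330968, rounded to 4 dp:

18.3310


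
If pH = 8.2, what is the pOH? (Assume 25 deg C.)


At 25 deg C, pH + pOH = 14.
pOH = 14 - pH = 14 - 8.2
pOH = 5.8:

5.80


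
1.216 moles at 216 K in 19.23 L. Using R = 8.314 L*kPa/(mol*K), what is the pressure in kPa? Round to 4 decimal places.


PV = nRT, solve for P = nRT / V.
nRT = 1.216 * 8.314 * 216 = 2183.722
P = 2183.722 / 19.23
P = 113.55808632 kPa, rounded to 4 dp:

113.5581 kPa


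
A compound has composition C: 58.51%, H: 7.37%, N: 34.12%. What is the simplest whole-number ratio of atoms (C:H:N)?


Assume 100 g of compound, divide each mass% by atomic mass to get moles, then normalize by the smallest to get a raw atom ratio.
Moles per 100 g: C: 58.51/12.011 = 4.8714, H: 7.37/1.008 = 7.3115, N: 34.12/14.007 = 2.4359
Raw ratio (divide by min = 2.4359): C: 2.0, H: 3.002, N: 1.0
Multiply by 1 to clear fractions: C: 2.0 ~= 2, H: 3.002 ~= 3, N: 1.0 ~= 1
Reduce by GCD to get the simplest whole-number ratio:

2:3:1


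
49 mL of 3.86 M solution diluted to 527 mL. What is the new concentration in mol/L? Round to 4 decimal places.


Dilution: M1*V1 = M2*V2, solve for M2.
M2 = M1*V1 / V2
M2 = 3.86 * 49 / 527
M2 = 189.14 / 527
M2 = 0.35889943 mol/L, rounded to 4 dp:

0.3589 mol/L


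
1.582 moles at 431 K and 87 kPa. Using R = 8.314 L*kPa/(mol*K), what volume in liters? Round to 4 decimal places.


PV = nRT, solve for V = nRT / P.
nRT = 1.582 * 8.314 * 431 = 5668.8344
V = 5668.8344 / 87
V = 65.15901609 L, rounded to 4 dp:

65.1590 L


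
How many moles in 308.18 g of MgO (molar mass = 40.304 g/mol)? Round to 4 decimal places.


n = mass / M
n = 308.18 / 40.304
n = 7.64638746 mol, rounded to 4 dp:

7.6464 mol


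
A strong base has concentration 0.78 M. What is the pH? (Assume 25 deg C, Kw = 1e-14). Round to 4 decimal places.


A strong base dissociates completely, so [OH-] equals the given concentration.
pOH = -log10([OH-]) = -log10(0.78) = 0.107905
pH = 14 - pOH = 14 - 0.107905
pH = 13.892095, rounded to 4 dp:

13.8921


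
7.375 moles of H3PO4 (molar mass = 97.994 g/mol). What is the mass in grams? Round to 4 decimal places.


mass = n * M
mass = 7.375 * 97.994
mass = 722.70575 g, rounded to 4 dp:

722.7058 g


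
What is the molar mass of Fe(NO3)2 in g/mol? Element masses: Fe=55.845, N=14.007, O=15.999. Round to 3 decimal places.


M = sum(count * atomic_mass) over atoms.
M = 1*55.845 + 2*14.007 + 6*15.999
M = 55.845 + 28.014 + 95.994
M = 179.853 g/mol, rounded to 3 dp:

179.853 g/mol


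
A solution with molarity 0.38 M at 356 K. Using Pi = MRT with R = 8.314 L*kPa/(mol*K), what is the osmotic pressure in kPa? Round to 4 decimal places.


Osmotic pressure (van't Hoff): Pi = M*R*T.
RT = 8.314 * 356 = 2959.784
Pi = 0.38 * 2959.784
Pi = 1124.71792 kPa, rounded to 4 dp:

1124.7179 kPa


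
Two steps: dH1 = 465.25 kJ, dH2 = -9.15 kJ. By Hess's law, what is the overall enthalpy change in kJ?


Hess's law: enthalpy is a state function, so add the step enthalpies.
dH_total = dH1 + dH2 = 465.25 + (-9.15)
dH_total = 456.1 kJ:

456.10 kJ


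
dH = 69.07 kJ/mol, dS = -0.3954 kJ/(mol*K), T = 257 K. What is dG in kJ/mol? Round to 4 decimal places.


Gibbs: dG = dH - T*dS (consistent units, dS already in kJ/(mol*K)).
T*dS = 257 * -0.3954 = -101.6178
dG = 69.07 - (-101.6178)
dG = 170.6878 kJ/mol, rounded to 4 dp:

170.6878 kJ/mol


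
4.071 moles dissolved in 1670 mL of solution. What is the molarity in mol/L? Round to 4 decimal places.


Convert volume to liters: V_L = V_mL / 1000.
V_L = 1670 / 1000 = 1.67 L
M = n / V_L = 4.071 / 1.67
M = 2.43772455 mol/L, rounded to 4 dp:

2.4377 mol/L


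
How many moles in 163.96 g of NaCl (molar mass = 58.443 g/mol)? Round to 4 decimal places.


n = mass / M
n = 163.96 / 58.443
n = 2.80546858 mol, rounded to 4 dp:

2.8055 mol


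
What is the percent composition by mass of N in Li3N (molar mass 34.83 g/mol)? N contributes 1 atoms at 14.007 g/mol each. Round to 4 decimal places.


pct = 100 * (n_elem * M_elem) / M_total
mass_contribution = 1 * 14.007 = 14.007 g/mol
pct = 100 * 14.007 / 34.83
pct = 40.21533161 %, rounded to 4 dp:

40.2153 %


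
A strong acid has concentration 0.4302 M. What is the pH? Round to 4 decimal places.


A strong acid dissociates completely, so [H+] equals the given concentration.
pH = -log10([H+]) = -log10(0.4302)
pH = 0.36632959, rounded to 4 dp:

0.3663


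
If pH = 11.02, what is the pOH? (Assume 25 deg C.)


At 25 deg C, pH + pOH = 14.
pOH = 14 - pH = 14 - 11.02
pOH = 2.98:

2.98


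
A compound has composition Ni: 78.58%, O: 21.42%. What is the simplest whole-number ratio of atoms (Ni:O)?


Assume 100 g of compound, divide each mass% by atomic mass to get moles, then normalize by the smallest to get a raw atom ratio.
Moles per 100 g: Ni: 78.58/58.693 = 1.3388, O: 21.42/15.999 = 1.3388
Raw ratio (divide by min = 1.3388): Ni: 1.0, O: 1.0
Multiply by 1 to clear fractions: Ni: 1.0 ~= 1, O: 1.0 ~= 1
Reduce by GCD to get the simplest whole-number ratio:

1:1


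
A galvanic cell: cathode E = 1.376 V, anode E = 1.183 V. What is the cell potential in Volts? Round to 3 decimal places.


Standard cell potential: E_cell = E_cathode - E_anode.
E_cell = 1.376 - (1.183)
E_cell = 0.193 V, rounded to 3 dp:

0.193 V


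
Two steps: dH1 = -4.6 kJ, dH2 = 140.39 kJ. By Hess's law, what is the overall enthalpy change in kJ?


Hess's law: enthalpy is a state function, so add the step enthalpies.
dH_total = dH1 + dH2 = -4.6 + (140.39)
dH_total = 135.79 kJ:

135.79 kJ


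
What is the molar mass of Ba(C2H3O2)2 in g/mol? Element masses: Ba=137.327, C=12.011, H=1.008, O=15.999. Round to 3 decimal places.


M = sum(count * atomic_mass) over atoms.
M = 1*137.327 + 4*12.011 + 6*1.008 + 4*15.999
M = 137.327 + 48.044 + 6.048 + 63.996
M = 255.415 g/mol, rounded to 3 dp:

255.415 g/mol


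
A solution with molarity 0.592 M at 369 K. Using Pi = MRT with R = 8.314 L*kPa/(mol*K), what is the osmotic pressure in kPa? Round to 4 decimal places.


Osmotic pressure (van't Hoff): Pi = M*R*T.
RT = 8.314 * 369 = 3067.866
Pi = 0.592 * 3067.866
Pi = 1816.176672 kPa, rounded to 4 dp:

1816.1767 kPa


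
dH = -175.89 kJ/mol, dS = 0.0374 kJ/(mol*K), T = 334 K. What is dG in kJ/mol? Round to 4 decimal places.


Gibbs: dG = dH - T*dS (consistent units, dS already in kJ/(mol*K)).
T*dS = 334 * 0.0374 = 12.4916
dG = -175.89 - (12.4916)
dG = -188.3816 kJ/mol, rounded to 4 dp:

-188.3816 kJ/mol


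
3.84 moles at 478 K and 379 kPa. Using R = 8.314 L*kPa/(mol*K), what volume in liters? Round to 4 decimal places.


PV = nRT, solve for V = nRT / P.
nRT = 3.84 * 8.314 * 478 = 15260.5133
V = 15260.5133 / 379
V = 40.2652066 L, rounded to 4 dp:

40.2652 L


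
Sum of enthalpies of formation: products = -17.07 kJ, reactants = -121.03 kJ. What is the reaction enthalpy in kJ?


dH_rxn = sum(dH_f products) - sum(dH_f reactants)
dH_rxn = -17.07 - (-121.03)
dH_rxn = 103.96 kJ:

103.96 kJ


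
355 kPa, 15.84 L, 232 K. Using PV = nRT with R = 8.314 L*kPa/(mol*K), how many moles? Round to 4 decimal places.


PV = nRT, solve for n = PV / (RT).
PV = 355 * 15.84 = 5623.2
RT = 8.314 * 232 = 1928.848
n = 5623.2 / 1928.848
n = 2.91531526 mol, rounded to 4 dp:

2.9153 mol


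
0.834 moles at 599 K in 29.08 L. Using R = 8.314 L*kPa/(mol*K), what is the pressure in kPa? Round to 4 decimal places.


PV = nRT, solve for P = nRT / V.
nRT = 0.834 * 8.314 * 599 = 4153.3917
P = 4153.3917 / 29.08
P = 142.82639959 kPa, rounded to 4 dp:

142.8264 kPa


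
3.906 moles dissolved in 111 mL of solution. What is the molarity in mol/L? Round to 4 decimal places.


Convert volume to liters: V_L = V_mL / 1000.
V_L = 111 / 1000 = 0.111 L
M = n / V_L = 3.906 / 0.111
M = 35.18918919 mol/L, rounded to 4 dp:

35.1892 mol/L


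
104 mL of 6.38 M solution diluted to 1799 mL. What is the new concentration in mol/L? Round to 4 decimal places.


Dilution: M1*V1 = M2*V2, solve for M2.
M2 = M1*V1 / V2
M2 = 6.38 * 104 / 1799
M2 = 663.52 / 1799
M2 = 0.36882713 mol/L, rounded to 4 dp:

0.3688 mol/L


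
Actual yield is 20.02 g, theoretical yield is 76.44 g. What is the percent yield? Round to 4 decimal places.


% yield = 100 * actual / theoretical
% yield = 100 * 20.02 / 76.44
% yield = 26.19047619 %, rounded to 4 dp:

26.1905 %


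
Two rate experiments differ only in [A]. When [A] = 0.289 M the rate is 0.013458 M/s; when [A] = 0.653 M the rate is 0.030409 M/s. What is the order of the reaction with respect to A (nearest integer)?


Rate is proportional to [A]^n, so rate2/rate1 = ([A]2/[A]1)^n. Take logs to solve for n.
rate2/rate1 = 0.030409 / 0.013458 = 2.2595
[A]2/[A]1 = 0.653 / 0.289 = 2.2595
n = ln(2.2595) / ln(2.2595) = 1.0
Nearest integer order:

1


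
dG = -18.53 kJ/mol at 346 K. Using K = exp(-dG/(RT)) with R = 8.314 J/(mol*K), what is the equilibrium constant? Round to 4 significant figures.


dG is in kJ/mol; multiply by 1000 to match R in J/(mol*K).
RT = 8.314 * 346 = 2876.644 J/mol
exponent = -dG*1000 / (RT) = -(-18.53*1000) / 2876.644 = 6.44153395
K = exp(6.44153395)
K = 627.36841, rounded to 4 significant figures:

627.4


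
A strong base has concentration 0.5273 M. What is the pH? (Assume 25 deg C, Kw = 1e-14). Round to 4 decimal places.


A strong base dissociates completely, so [OH-] equals the given concentration.
pOH = -log10([OH-]) = -log10(0.5273) = 0.277942
pH = 14 - pOH = 14 - 0.277942
pH = 13.722058, rounded to 4 dp:

13.7221


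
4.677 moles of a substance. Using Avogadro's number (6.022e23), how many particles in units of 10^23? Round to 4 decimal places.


N = n * NA, then divide by 1e23 for the requested units.
N / 1e23 = n * 6.022
N / 1e23 = 4.677 * 6.022
N / 1e23 = 28.164894, rounded to 4 dp:

28.1649


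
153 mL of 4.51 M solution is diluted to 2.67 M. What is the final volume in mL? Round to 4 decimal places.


Dilution: M1*V1 = M2*V2, solve for V2.
V2 = M1*V1 / M2
V2 = 4.51 * 153 / 2.67
V2 = 690.03 / 2.67
V2 = 258.43820225 mL, rounded to 4 dp:

258.4382 mL


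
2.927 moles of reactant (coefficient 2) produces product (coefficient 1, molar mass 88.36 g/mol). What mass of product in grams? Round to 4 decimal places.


Use the coefficient ratio to convert reactant moles to product moles, then multiply by the product's molar mass.
moles_P = moles_R * (coeff_P / coeff_R) = 2.927 * (1/2) = 1.4635
mass_P = moles_P * M_P = 1.4635 * 88.36
mass_P = 129.31486 g, rounded to 4 dp:

129.3149 g


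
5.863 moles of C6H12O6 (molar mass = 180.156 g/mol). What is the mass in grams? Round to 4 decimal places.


mass = n * M
mass = 5.863 * 180.156
mass = 1056.254628 g, rounded to 4 dp:

1056.2546 g


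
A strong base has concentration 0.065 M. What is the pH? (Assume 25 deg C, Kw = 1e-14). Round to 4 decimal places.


A strong base dissociates completely, so [OH-] equals the given concentration.
pOH = -log10([OH-]) = -log10(0.065) = 1.187087
pH = 14 - pOH = 14 - 1.187087
pH = 12.812913, rounded to 4 dp:

12.8129


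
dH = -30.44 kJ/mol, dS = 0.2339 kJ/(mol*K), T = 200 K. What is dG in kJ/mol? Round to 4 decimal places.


Gibbs: dG = dH - T*dS (consistent units, dS already in kJ/(mol*K)).
T*dS = 200 * 0.2339 = 46.78
dG = -30.44 - (46.78)
dG = -77.22 kJ/mol, rounded to 4 dp:

-77.2200 kJ/mol


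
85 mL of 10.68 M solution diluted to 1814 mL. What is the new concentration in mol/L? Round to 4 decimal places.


Dilution: M1*V1 = M2*V2, solve for M2.
M2 = M1*V1 / V2
M2 = 10.68 * 85 / 1814
M2 = 907.8 / 1814
M2 = 0.50044101 mol/L, rounded to 4 dp:

0.5004 mol/L


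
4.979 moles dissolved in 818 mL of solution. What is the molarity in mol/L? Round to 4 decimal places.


Convert volume to liters: V_L = V_mL / 1000.
V_L = 818 / 1000 = 0.818 L
M = n / V_L = 4.979 / 0.818
M = 6.08679707 mol/L, rounded to 4 dp:

6.0868 mol/L


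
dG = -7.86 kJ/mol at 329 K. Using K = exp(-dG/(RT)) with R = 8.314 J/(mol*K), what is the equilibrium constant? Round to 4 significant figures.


dG is in kJ/mol; multiply by 1000 to match R in J/(mol*K).
RT = 8.314 * 329 = 2735.306 J/mol
exponent = -dG*1000 / (RT) = -(-7.86*1000) / 2735.306 = 2.8735359
K = exp(2.8735359)
K = 17.699491, rounded to 4 significant figures:

17.70


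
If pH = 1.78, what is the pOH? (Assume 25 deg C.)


At 25 deg C, pH + pOH = 14.
pOH = 14 - pH = 14 - 1.78
pOH = 12.22:

12.22


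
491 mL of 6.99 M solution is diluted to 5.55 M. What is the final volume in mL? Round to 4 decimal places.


Dilution: M1*V1 = M2*V2, solve for V2.
V2 = M1*V1 / M2
V2 = 6.99 * 491 / 5.55
V2 = 3432.09 / 5.55
V2 = 618.39459459 mL, rounded to 4 dp:

618.3946 mL


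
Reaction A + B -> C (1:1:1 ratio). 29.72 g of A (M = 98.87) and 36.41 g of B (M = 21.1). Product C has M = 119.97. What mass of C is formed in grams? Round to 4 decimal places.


Find moles of each reactant; the smaller value is the limiting reagent in a 1:1:1 reaction, so moles_C equals moles of the limiter.
n_A = mass_A / M_A = 29.72 / 98.87 = 0.300597 mol
n_B = mass_B / M_B = 36.41 / 21.1 = 1.725592 mol
Limiting reagent: A (smaller), n_limiting = 0.300597 mol
mass_C = n_limiting * M_C = 0.300597 * 119.97
mass_C = 36.06262209 g, rounded to 4 dp:

36.0626 g


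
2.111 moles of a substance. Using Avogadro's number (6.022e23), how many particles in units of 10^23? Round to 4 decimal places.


N = n * NA, then divide by 1e23 for the requested units.
N / 1e23 = n * 6.022
N / 1e23 = 2.111 * 6.022
N / 1e23 = 12.712442, rounded to 4 dp:

12.7124


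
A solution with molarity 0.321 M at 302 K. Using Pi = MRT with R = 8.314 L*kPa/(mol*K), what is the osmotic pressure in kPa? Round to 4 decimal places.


Osmotic pressure (van't Hoff): Pi = M*R*T.
RT = 8.314 * 302 = 2510.828
Pi = 0.321 * 2510.828
Pi = 805.975788 kPa, rounded to 4 dp:

805.9758 kPa


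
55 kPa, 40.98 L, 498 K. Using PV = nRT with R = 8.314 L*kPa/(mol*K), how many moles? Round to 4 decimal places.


PV = nRT, solve for n = PV / (RT).
PV = 55 * 40.98 = 2253.9
RT = 8.314 * 498 = 4140.372
n = 2253.9 / 4140.372
n = 0.54437138 mol, rounded to 4 dp:

0.5444 mol


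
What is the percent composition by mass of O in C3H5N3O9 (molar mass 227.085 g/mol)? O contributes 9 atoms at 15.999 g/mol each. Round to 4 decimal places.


pct = 100 * (n_elem * M_elem) / M_total
mass_contribution = 9 * 15.999 = 143.991 g/mol
pct = 100 * 143.991 / 227.085
pct = 63.40841535 %, rounded to 4 dp:

63.4084 %


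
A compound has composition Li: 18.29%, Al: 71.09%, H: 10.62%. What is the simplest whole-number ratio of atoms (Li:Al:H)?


Assume 100 g of compound, divide each mass% by atomic mass to get moles, then normalize by the smallest to get a raw atom ratio.
Moles per 100 g: Li: 18.29/6.941 = 2.6351, Al: 71.09/26.982 = 2.6347, H: 10.62/1.008 = 10.5357
Raw ratio (divide by min = 2.6347): Li: 1.0, Al: 1.0, H: 3.999
Multiply by 1 to clear fractions: Li: 1.0 ~= 1, Al: 1.0 ~= 1, H: 3.999 ~= 4
Reduce by GCD to get the simplest whole-number ratio:

1:1:4


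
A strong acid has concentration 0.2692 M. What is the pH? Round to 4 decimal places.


A strong acid dissociates completely, so [H+] equals the given concentration.
pH = -log10([H+]) = -log10(0.2692)
pH = 0.56992494, rounded to 4 dp:

0.5699


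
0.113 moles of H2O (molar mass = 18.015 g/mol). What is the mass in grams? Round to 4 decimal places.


mass = n * M
mass = 0.113 * 18.015
mass = 2.035695 g, rounded to 4 dp:

2.0357 g


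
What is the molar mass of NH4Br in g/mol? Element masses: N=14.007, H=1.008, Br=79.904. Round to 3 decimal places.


M = sum(count * atomic_mass) over atoms.
M = 1*14.007 + 4*1.008 + 1*79.904
M = 14.007 + 4.032 + 79.904
M = 97.943 g/mol, rounded to 3 dp:

97.943 g/mol


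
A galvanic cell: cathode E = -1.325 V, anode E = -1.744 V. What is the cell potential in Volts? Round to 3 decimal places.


Standard cell potential: E_cell = E_cathode - E_anode.
E_cell = -1.325 - (-1.744)
E_cell = 0.419 V, rounded to 3 dp:

0.419 V


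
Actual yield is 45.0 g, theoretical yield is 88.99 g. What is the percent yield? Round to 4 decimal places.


% yield = 100 * actual / theoretical
% yield = 100 * 45.0 / 88.99
% yield = 50.56747949 %, rounded to 4 dp:

50.5675 %


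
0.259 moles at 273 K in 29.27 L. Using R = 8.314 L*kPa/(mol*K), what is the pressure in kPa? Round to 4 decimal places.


PV = nRT, solve for P = nRT / V.
nRT = 0.259 * 8.314 * 273 = 587.858
P = 587.858 / 29.27
P = 20.08397677 kPa, rounded to 4 dp:

20.0840 kPa


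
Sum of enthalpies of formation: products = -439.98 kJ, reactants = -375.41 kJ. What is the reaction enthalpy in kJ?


dH_rxn = sum(dH_f products) - sum(dH_f reactants)
dH_rxn = -439.98 - (-375.41)
dH_rxn = -64.57 kJ:

-64.57 kJ


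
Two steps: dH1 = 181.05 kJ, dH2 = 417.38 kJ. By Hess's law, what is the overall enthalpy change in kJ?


Hess's law: enthalpy is a state function, so add the step enthalpies.
dH_total = dH1 + dH2 = 181.05 + (417.38)
dH_total = 598.43 kJ:

598.43 kJ


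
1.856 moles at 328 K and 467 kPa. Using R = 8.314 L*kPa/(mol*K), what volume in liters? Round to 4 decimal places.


PV = nRT, solve for V = nRT / P.
nRT = 1.856 * 8.314 * 328 = 5061.2972
V = 5061.2972 / 467
V = 10.8378955 L, rounded to 4 dp:

10.8379 L


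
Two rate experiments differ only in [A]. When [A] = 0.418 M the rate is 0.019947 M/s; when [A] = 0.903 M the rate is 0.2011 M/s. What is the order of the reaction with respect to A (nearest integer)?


Rate is proportional to [A]^n, so rate2/rate1 = ([A]2/[A]1)^n. Take logs to solve for n.
rate2/rate1 = 0.2011 / 0.019947 = 10.0817
[A]2/[A]1 = 0.903 / 0.418 = 2.1603
n = ln(10.0817) / ln(2.1603) = 3.0
Nearest integer order:

3


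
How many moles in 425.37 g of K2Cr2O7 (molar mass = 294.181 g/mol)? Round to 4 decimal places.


n = mass / M
n = 425.37 / 294.181
n = 1.44594654 mol, rounded to 4 dp:

1.4459 mol


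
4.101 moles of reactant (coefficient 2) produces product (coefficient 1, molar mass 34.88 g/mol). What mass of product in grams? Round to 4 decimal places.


Use the coefficient ratio to convert reactant moles to product moles, then multiply by the product's molar mass.
moles_P = moles_R * (coeff_P / coeff_R) = 4.101 * (1/2) = 2.0505
mass_P = moles_P * M_P = 2.0505 * 34.88
mass_P = 71.52144 g, rounded to 4 dp:

71.5214 g


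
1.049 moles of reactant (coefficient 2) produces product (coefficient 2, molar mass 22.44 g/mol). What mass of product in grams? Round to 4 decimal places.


Use the coefficient ratio to convert reactant moles to product moles, then multiply by the product's molar mass.
moles_P = moles_R * (coeff_P / coeff_R) = 1.049 * (2/2) = 1.049
mass_P = moles_P * M_P = 1.049 * 22.44
mass_P = 23.53956 g, rounded to 4 dp:

23.5396 g


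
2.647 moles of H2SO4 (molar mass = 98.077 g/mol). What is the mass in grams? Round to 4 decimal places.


mass = n * M
mass = 2.647 * 98.077
mass = 259.609819 g, rounded to 4 dp:

259.6098 g


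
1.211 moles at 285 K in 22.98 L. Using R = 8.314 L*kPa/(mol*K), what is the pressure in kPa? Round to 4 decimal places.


PV = nRT, solve for P = nRT / V.
nRT = 1.211 * 8.314 * 285 = 2869.4524
P = 2869.4524 / 22.98
P = 124.86738033 kPa, rounded to 4 dp:

124.8674 kPa


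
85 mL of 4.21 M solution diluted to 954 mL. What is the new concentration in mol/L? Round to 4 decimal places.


Dilution: M1*V1 = M2*V2, solve for M2.
M2 = M1*V1 / V2
M2 = 4.21 * 85 / 954
M2 = 357.85 / 954
M2 = 0.37510482 mol/L, rounded to 4 dp:

0.3751 mol/L


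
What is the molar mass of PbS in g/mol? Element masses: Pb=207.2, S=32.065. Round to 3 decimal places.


M = sum(count * atomic_mass) over atoms.
M = 1*207.2 + 1*32.065
M = 207.2 + 32.065
M = 239.265 g/mol, rounded to 3 dp:

239.265 g/mol


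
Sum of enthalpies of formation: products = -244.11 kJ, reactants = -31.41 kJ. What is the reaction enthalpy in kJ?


dH_rxn = sum(dH_f products) - sum(dH_f reactants)
dH_rxn = -244.11 - (-31.41)
dH_rxn = -212.7 kJ:

-212.70 kJ


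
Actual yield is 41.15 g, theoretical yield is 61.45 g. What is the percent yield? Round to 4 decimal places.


% yield = 100 * actual / theoretical
% yield = 100 * 41.15 / 61.45
% yield = 66.96501221 %, rounded to 4 dp:

66.9650 %


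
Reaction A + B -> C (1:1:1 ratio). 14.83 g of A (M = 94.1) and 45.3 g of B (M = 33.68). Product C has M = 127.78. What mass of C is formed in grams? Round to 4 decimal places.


Find moles of each reactant; the smaller value is the limiting reagent in a 1:1:1 reaction, so moles_C equals moles of the limiter.
n_A = mass_A / M_A = 14.83 / 94.1 = 0.157598 mol
n_B = mass_B / M_B = 45.3 / 33.68 = 1.345012 mol
Limiting reagent: A (smaller), n_limiting = 0.157598 mol
mass_C = n_limiting * M_C = 0.157598 * 127.78
mass_C = 20.13787244 g, rounded to 4 dp:

20.1379 g


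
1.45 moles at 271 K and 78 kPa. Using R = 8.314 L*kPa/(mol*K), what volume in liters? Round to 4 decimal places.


PV = nRT, solve for V = nRT / P.
nRT = 1.45 * 8.314 * 271 = 3266.9863
V = 3266.9863 / 78
V = 41.88443974 L, rounded to 4 dp:

41.8844 L


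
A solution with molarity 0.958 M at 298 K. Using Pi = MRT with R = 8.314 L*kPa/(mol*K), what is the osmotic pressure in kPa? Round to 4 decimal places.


Osmotic pressure (van't Hoff): Pi = M*R*T.
RT = 8.314 * 298 = 2477.572
Pi = 0.958 * 2477.572
Pi = 2373.513976 kPa, rounded to 4 dp:

2373.5140 kPa


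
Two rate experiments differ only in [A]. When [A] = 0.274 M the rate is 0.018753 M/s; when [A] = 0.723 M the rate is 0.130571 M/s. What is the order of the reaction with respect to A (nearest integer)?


Rate is proportional to [A]^n, so rate2/rate1 = ([A]2/[A]1)^n. Take logs to solve for n.
rate2/rate1 = 0.130571 / 0.018753 = 6.9627
[A]2/[A]1 = 0.723 / 0.274 = 2.6387
n = ln(6.9627) / ln(2.6387) = 2.0
Nearest integer order:

2


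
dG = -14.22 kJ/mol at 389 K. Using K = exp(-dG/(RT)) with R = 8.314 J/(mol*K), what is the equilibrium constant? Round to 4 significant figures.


dG is in kJ/mol; multiply by 1000 to match R in J/(mol*K).
RT = 8.314 * 389 = 3234.146 J/mol
exponent = -dG*1000 / (RT) = -(-14.22*1000) / 3234.146 = 4.39683304
K = exp(4.39683304)
K = 81.193325, rounded to 4 significant figures:

81.19


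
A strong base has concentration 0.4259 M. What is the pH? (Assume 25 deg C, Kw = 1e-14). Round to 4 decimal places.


A strong base dissociates completely, so [OH-] equals the given concentration.
pOH = -log10([OH-]) = -log10(0.4259) = 0.370692
pH = 14 - pOH = 14 - 0.370692
pH = 13.629308, rounded to 4 dp:

13.6293
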